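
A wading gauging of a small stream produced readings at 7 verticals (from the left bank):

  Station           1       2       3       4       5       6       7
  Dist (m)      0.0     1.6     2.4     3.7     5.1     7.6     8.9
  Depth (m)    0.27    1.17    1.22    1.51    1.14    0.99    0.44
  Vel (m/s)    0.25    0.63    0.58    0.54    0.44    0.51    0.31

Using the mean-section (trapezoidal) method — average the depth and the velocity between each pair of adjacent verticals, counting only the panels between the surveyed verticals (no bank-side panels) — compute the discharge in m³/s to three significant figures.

4.63 m³/s

Panel 1-2: Δb = 1.6 m, d̄ = (0.27+1.17)/2 = 0.72, v̄ = (0.25+0.63)/2 = 0.44 → q = 1.6×0.72×0.44 = 0.5069 m³/s
Panel 2-3: Δb = 0.8 m, d̄ = (1.17+1.22)/2 = 1.195, v̄ = (0.63+0.58)/2 = 0.605 → q = 0.8×1.195×0.605 = 0.5784 m³/s
Panel 3-4: Δb = 1.3 m, d̄ = (1.22+1.51)/2 = 1.365, v̄ = (0.58+0.54)/2 = 0.56 → q = 1.3×1.365×0.56 = 0.9937 m³/s
Panel 4-5: Δb = 1.4 m, d̄ = (1.51+1.14)/2 = 1.325, v̄ = (0.54+0.44)/2 = 0.49 → q = 1.4×1.325×0.49 = 0.9090 m³/s
Panel 5-6: Δb = 2.5 m, d̄ = (1.14+0.99)/2 = 1.065, v̄ = (0.44+0.51)/2 = 0.475 → q = 2.5×1.065×0.475 = 1.265 m³/s
Panel 6-7: Δb = 1.3 m, d̄ = (0.99+0.44)/2 = 0.715, v̄ = (0.51+0.31)/2 = 0.41 → q = 1.3×0.715×0.41 = 0.3811 m³/s
Q = Σ q = 4.634 m³/s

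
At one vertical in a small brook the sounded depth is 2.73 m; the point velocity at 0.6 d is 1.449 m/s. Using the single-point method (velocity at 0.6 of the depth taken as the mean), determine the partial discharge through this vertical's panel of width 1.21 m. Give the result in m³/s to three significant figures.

v̄ = v₀.₆ = 1.449 m/s
q = v̄ × d × w = 1.449 × 2.73 × 1.21 = 4.786 m³/s

4.79 m³/s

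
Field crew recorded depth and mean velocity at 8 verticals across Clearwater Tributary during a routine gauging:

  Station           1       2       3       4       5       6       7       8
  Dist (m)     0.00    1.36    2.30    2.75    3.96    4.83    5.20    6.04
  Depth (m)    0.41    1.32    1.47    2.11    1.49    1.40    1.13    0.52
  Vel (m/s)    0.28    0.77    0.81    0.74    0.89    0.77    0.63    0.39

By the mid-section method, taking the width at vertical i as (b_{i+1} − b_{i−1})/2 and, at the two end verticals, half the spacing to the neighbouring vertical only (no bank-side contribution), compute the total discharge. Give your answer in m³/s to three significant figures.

w_1 = (1.36 − 0.00)/2 = 0.68 m; q_1 = 0.28 × 0.41 × 0.68 = 0.07806 m³/s
w_2 = (2.30 − 0.00)/2 = 1.15 m; q_2 = 0.77 × 1.32 × 1.15 = 1.169 m³/s
w_3 = (2.75 − 1.36)/2 = 0.695 m; q_3 = 0.81 × 1.47 × 0.695 = 0.8275 m³/s
w_4 = (3.96 − 2.30)/2 = 0.83 m; q_4 = 0.74 × 2.11 × 0.83 = 1.296 m³/s
w_5 = (4.83 − 2.75)/2 = 1.04 m; q_5 = 0.89 × 1.49 × 1.04 = 1.379 m³/s
w_6 = (5.20 − 3.96)/2 = 0.62 m; q_6 = 0.77 × 1.40 × 0.62 = 0.6684 m³/s
w_7 = (6.04 − 4.83)/2 = 0.605 m; q_7 = 0.63 × 1.13 × 0.605 = 0.4307 m³/s
w_8 = (6.04 − 5.20)/2 = 0.42 m; q_8 = 0.39 × 0.52 × 0.42 = 0.08518 m³/s
Q = Σ qᵢ = 5.934 m³/s

5.93 m³/s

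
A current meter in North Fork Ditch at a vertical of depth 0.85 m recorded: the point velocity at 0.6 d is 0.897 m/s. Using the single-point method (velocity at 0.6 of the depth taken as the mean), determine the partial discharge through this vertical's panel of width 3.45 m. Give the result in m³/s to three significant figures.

v̄ = v₀.₆ = 0.897 m/s
q = v̄ × d × w = 0.8970 × 0.85 × 3.45 = 2.630 m³/s

2.63 m³/s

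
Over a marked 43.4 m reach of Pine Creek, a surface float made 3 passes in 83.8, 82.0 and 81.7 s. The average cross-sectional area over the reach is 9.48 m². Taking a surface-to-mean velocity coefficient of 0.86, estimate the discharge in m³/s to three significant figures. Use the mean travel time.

4.29 m³/s

t̄ = (83.8 + 82.0 + 81.7) / 3 = 82.5 s
v_surface = L / t̄ = 43.4 / 82.5 = 0.5261 m/s
v_mean = 0.86 × 0.5261 = 0.4524 m/s
Q = A × v_mean = 9.48 × 0.4524 = 4.289 m³/s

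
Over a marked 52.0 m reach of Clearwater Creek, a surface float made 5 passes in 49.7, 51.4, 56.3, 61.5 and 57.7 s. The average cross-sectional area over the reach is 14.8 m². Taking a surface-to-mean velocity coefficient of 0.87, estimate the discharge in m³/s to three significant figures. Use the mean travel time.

t̄ = (49.7 + 51.4 + 56.3 + 61.5 + 57.7) / 5 = 55.32 s
v_surface = L / t̄ = 52.0 / 55.32 = 0.9400 m/s
v_mean = 0.87 × 0.9400 = 0.8178 m/s
Q = A × v_mean = 14.8 × 0.8178 = 12.10 m³/s

12.1 m³/s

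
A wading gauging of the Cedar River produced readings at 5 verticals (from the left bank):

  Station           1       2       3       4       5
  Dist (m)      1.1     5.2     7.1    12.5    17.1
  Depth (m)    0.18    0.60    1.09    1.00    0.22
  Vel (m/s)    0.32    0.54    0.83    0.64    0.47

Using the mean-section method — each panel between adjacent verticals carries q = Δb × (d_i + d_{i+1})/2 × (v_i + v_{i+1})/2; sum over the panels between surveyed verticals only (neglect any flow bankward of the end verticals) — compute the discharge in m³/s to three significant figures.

7.49 m³/s

Panel 1-2: Δb = 4.1 m, d̄ = (0.18+0.60)/2 = 0.39, v̄ = (0.32+0.54)/2 = 0.43 → q = 4.1×0.39×0.43 = 0.6876 m³/s
Panel 2-3: Δb = 1.9 m, d̄ = (0.60+1.09)/2 = 0.845, v̄ = (0.54+0.83)/2 = 0.685 → q = 1.9×0.845×0.685 = 1.100 m³/s
Panel 3-4: Δb = 5.4 m, d̄ = (1.09+1.00)/2 = 1.045, v̄ = (0.83+0.64)/2 = 0.735 → q = 5.4×1.045×0.735 = 4.148 m³/s
Panel 4-5: Δb = 4.6 m, d̄ = (1.00+0.22)/2 = 0.61, v̄ = (0.64+0.47)/2 = 0.555 → q = 4.6×0.61×0.555 = 1.557 m³/s
Q = Σ q = 7.492 m³/s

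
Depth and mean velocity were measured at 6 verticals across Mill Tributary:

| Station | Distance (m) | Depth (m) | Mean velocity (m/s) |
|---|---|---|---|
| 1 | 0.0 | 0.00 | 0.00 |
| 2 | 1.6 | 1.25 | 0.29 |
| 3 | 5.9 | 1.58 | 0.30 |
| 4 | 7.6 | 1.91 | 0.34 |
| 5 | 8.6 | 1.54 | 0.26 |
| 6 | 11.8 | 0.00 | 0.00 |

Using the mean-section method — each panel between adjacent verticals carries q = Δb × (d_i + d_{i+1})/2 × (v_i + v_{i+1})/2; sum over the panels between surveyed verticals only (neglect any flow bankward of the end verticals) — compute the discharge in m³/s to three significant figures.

3.73 m³/s

Panel 1-2: Δb = 1.6 m, d̄ = (0.00+1.25)/2 = 0.625, v̄ = (0.00+0.29)/2 = 0.145 → q = 1.6×0.625×0.145 = 0.1450 m³/s
Panel 2-3: Δb = 4.3 m, d̄ = (1.25+1.58)/2 = 1.415, v̄ = (0.29+0.30)/2 = 0.295 → q = 4.3×1.415×0.295 = 1.795 m³/s
Panel 3-4: Δb = 1.7 m, d̄ = (1.58+1.91)/2 = 1.745, v̄ = (0.30+0.34)/2 = 0.32 → q = 1.7×1.745×0.32 = 0.9493 m³/s
Panel 4-5: Δb = 1 m, d̄ = (1.91+1.54)/2 = 1.725, v̄ = (0.34+0.26)/2 = 0.3 → q = 1×1.725×0.3 = 0.5175 m³/s
Panel 5-6: Δb = 3.2 m, d̄ = (1.54+0.00)/2 = 0.77, v̄ = (0.26+0.00)/2 = 0.13 → q = 3.2×0.77×0.13 = 0.3203 m³/s
Q = Σ q = 3.727 m³/s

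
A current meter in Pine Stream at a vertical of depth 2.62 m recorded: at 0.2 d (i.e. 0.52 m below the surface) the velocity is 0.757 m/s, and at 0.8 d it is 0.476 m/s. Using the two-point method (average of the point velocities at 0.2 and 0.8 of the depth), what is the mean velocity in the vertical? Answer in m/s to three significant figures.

0.617 m/s

v̄ = (0.757 + 0.476) / 2 = 0.6165 m/s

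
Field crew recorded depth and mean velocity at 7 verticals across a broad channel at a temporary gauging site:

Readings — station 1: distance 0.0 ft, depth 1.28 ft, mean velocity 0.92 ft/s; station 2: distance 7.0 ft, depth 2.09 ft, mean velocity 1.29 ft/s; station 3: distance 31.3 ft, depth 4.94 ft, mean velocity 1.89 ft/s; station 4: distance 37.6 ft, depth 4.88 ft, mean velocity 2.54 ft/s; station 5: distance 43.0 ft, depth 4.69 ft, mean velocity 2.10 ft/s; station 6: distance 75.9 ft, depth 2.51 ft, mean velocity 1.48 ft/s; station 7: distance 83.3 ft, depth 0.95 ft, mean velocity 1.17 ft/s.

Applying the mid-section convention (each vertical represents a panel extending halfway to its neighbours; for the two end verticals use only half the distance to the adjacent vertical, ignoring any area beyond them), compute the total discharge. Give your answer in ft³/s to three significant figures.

w_1 = (7.0 − 0.0)/2 = 3.5 ft; q_1 = 0.92 × 1.28 × 3.5 = 4.122 ft³/s
w_2 = (31.3 − 0.0)/2 = 15.65 ft; q_2 = 1.29 × 2.09 × 15.65 = 42.19 ft³/s
w_3 = (37.6 − 7.0)/2 = 15.3 ft; q_3 = 1.89 × 4.94 × 15.3 = 142.8 ft³/s
w_4 = (43.0 − 31.3)/2 = 5.85 ft; q_4 = 2.54 × 4.88 × 5.85 = 72.51 ft³/s
w_5 = (75.9 − 37.6)/2 = 19.15 ft; q_5 = 2.10 × 4.69 × 19.15 = 188.6 ft³/s
w_6 = (83.3 − 43.0)/2 = 20.15 ft; q_6 = 1.48 × 2.51 × 20.15 = 74.85 ft³/s
w_7 = (83.3 − 75.9)/2 = 3.7 ft; q_7 = 1.17 × 0.95 × 3.7 = 4.113 ft³/s
Q = Σ qᵢ = 529.3 ft³/s

529 ft³/s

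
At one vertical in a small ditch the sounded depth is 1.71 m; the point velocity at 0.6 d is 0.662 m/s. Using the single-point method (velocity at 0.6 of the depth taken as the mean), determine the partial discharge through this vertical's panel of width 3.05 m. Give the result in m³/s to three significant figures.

3.45 m³/s

v̄ = v₀.₆ = 0.662 m/s
q = v̄ × d × w = 0.6620 × 1.71 × 3.05 = 3.453 m³/s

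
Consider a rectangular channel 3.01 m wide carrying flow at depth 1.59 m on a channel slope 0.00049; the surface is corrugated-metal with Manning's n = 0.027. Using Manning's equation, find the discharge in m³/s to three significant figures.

3.31 m³/s

A = b·y = 3.01 × 1.59 = 4.786 m²
P = b + 2y = 3.01 + 2×1.59 = 6.190 m
R = A/P = 4.786/6.190 = 0.7732 m
Q = (1/n)·A·R^(2/3)·S^(1/2) = (1/0.027) × 4.786 × 0.7732^(2/3) × 0.00049^(1/2) = 3.305 m³/s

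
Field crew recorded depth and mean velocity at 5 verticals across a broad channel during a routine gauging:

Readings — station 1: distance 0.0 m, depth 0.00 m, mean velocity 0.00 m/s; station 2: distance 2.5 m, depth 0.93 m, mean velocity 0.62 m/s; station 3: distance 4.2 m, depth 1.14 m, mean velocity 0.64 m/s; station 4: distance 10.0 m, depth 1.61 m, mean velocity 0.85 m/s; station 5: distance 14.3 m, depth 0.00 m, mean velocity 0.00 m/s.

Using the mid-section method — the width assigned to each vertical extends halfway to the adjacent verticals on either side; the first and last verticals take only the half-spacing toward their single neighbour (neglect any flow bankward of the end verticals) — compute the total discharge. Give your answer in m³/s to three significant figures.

10.9 m³/s

w_2 = (4.2 − 0.0)/2 = 2.1 m; q_2 = 0.62 × 0.93 × 2.1 = 1.211 m³/s
w_3 = (10.0 − 2.5)/2 = 3.75 m; q_3 = 0.64 × 1.14 × 3.75 = 2.736 m³/s
w_4 = (14.3 − 4.2)/2 = 5.05 m; q_4 = 0.85 × 1.61 × 5.05 = 6.911 m³/s
Stations 1, 5 contribute zero (depth or velocity is 0).
Q = Σ qᵢ = 10.86 m³/s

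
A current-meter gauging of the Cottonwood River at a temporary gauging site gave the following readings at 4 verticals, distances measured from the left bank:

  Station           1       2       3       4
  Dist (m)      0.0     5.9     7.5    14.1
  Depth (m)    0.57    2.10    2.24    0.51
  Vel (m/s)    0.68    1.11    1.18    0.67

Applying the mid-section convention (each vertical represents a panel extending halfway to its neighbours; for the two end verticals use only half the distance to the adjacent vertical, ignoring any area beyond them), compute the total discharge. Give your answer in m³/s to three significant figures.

21.8 m³/s

w_1 = (5.9 − 0.0)/2 = 2.95 m; q_1 = 0.68 × 0.57 × 2.95 = 1.143 m³/s
w_2 = (7.5 − 0.0)/2 = 3.75 m; q_2 = 1.11 × 2.10 × 3.75 = 8.741 m³/s
w_3 = (14.1 − 5.9)/2 = 4.1 m; q_3 = 1.18 × 2.24 × 4.1 = 10.84 m³/s
w_4 = (14.1 − 7.5)/2 = 3.3 m; q_4 = 0.67 × 0.51 × 3.3 = 1.128 m³/s
Q = Σ qᵢ = 21.85 m³/s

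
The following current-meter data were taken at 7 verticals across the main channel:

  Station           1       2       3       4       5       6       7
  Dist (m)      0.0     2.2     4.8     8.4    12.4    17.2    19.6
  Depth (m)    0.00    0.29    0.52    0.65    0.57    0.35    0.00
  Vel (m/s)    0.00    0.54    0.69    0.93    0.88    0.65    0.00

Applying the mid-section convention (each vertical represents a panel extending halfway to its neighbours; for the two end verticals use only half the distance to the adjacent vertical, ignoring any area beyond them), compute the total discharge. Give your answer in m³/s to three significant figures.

6.81 m³/s

w_2 = (4.8 − 0.0)/2 = 2.4 m; q_2 = 0.54 × 0.29 × 2.4 = 0.3758 m³/s
w_3 = (8.4 − 2.2)/2 = 3.1 m; q_3 = 0.69 × 0.52 × 3.1 = 1.112 m³/s
w_4 = (12.4 − 4.8)/2 = 3.8 m; q_4 = 0.93 × 0.65 × 3.8 = 2.297 m³/s
w_5 = (17.2 − 8.4)/2 = 4.4 m; q_5 = 0.88 × 0.57 × 4.4 = 2.207 m³/s
w_6 = (19.6 − 12.4)/2 = 3.6 m; q_6 = 0.65 × 0.35 × 3.6 = 0.8190 m³/s
Stations 1, 7 contribute zero (depth or velocity is 0).
Q = Σ qᵢ = 6.811 m³/s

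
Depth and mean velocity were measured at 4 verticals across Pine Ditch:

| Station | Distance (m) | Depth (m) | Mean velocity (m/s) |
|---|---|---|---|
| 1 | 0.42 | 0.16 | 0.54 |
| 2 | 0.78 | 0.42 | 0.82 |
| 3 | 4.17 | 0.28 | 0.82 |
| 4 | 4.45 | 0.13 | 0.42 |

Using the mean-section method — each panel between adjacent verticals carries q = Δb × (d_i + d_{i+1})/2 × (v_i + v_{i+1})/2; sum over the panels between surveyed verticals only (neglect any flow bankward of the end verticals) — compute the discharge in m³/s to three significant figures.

1.08 m³/s

Panel 1-2: Δb = 0.36 m, d̄ = (0.16+0.42)/2 = 0.29, v̄ = (0.54+0.82)/2 = 0.68 → q = 0.36×0.29×0.68 = 0.07099 m³/s
Panel 2-3: Δb = 3.39 m, d̄ = (0.42+0.28)/2 = 0.35, v̄ = (0.82+0.82)/2 = 0.82 → q = 3.39×0.35×0.82 = 0.9729 m³/s
Panel 3-4: Δb = 0.28 m, d̄ = (0.28+0.13)/2 = 0.205, v̄ = (0.82+0.42)/2 = 0.62 → q = 0.28×0.205×0.62 = 0.03559 m³/s
Q = Σ q = 1.080 m³/s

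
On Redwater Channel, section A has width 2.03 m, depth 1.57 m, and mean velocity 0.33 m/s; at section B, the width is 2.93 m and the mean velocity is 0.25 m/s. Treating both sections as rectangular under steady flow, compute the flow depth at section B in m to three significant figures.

Q = A₁V₁ = (2.03×1.57) × 0.33 = 1.052 m³/s
d₂ = Q/(b₂ V₂) = 1.052/(2.93×0.25) = 1.436 m

1.44 m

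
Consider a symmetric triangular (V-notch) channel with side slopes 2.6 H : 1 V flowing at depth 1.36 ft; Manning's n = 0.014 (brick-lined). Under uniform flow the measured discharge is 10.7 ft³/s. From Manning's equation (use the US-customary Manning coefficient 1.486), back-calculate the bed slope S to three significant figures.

0.000806

A = z·y² = 2.6×1.36² = 4.809 ft²
P = 2y√(1+z²) = 2×1.36×√(1+2.6²) = 7.577 ft
R = A/P = 4.809/7.577 = 0.6347 ft
S = (Q·n / (1.486·A·R^(2/3)))² = (10.7×0.014 / (1.486×4.809×0.7385))² = 0.0008057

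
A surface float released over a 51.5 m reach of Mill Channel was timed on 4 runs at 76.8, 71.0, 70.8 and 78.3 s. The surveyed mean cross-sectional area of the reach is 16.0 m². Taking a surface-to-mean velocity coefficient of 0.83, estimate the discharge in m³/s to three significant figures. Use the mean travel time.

t̄ = (76.8 + 71.0 + 70.8 + 78.3) / 4 = 74.225 s
v_surface = L / t̄ = 51.5 / 74.225 = 0.6938 m/s
v_mean = 0.83 × 0.6938 = 0.5759 m/s
Q = A × v_mean = 16.0 × 0.5759 = 9.214 m³/s

9.21 m³/s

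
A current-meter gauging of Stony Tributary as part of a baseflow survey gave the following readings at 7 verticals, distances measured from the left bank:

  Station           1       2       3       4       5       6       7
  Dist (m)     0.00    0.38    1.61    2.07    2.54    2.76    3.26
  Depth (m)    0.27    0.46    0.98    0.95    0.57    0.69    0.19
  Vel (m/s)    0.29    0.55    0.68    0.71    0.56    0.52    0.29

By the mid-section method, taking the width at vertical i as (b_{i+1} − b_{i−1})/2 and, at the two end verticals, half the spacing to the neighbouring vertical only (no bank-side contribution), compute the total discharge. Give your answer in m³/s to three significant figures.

w_1 = (0.38 − 0.00)/2 = 0.19 m; q_1 = 0.29 × 0.27 × 0.19 = 0.01488 m³/s
w_2 = (1.61 − 0.00)/2 = 0.805 m; q_2 = 0.55 × 0.46 × 0.805 = 0.2037 m³/s
w_3 = (2.07 − 0.38)/2 = 0.845 m; q_3 = 0.68 × 0.98 × 0.845 = 0.5631 m³/s
w_4 = (2.54 − 1.61)/2 = 0.465 m; q_4 = 0.71 × 0.95 × 0.465 = 0.3136 m³/s
w_5 = (2.76 − 2.07)/2 = 0.345 m; q_5 = 0.56 × 0.57 × 0.345 = 0.1101 m³/s
w_6 = (3.26 − 2.54)/2 = 0.36 m; q_6 = 0.52 × 0.69 × 0.36 = 0.1292 m³/s
w_7 = (3.26 − 2.76)/2 = 0.25 m; q_7 = 0.29 × 0.19 × 0.25 = 0.01378 m³/s
Q = Σ qᵢ = 1.348 m³/s

1.35 m³/s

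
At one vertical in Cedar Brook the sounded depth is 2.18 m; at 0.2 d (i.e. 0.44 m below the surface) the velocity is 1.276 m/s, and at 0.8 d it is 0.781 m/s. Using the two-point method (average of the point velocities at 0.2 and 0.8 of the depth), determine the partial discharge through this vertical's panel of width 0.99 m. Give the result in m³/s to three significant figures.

v̄ = (1.276 + 0.781) / 2 = 1.029 m/s
q = v̄ × d × w = 1.029 × 2.18 × 0.99 = 2.220 m³/s

2.22 m³/s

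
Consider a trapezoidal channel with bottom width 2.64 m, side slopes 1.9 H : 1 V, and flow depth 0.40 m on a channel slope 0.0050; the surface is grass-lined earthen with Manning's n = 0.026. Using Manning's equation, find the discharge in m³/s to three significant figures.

A = (b + z·y)·y = (2.64 + 1.9×0.40)×0.40 = 1.360 m²
P = b + 2y√(1+z²) = 2.64 + 2×0.40×√(1+1.9²) = 4.358 m
R = A/P = 1.360/4.358 = 0.3121 m
Q = (1/n)·A·R^(2/3)·S^(1/2) = (1/0.026) × 1.360 × 0.3121^(2/3) × 0.0050^(1/2) = 1.702 m³/s

1.70 m³/s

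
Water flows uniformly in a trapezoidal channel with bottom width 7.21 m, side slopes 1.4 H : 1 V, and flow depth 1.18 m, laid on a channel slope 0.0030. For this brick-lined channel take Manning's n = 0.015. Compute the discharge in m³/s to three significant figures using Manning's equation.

36.3 m³/s

A = (b + z·y)·y = (7.21 + 1.4×1.18)×1.18 = 10.46 m²
P = b + 2y√(1+z²) = 7.21 + 2×1.18×√(1+1.4²) = 11.27 m
R = A/P = 10.46/11.27 = 0.9279 m
Q = (1/n)·A·R^(2/3)·S^(1/2) = (1/0.015) × 10.46 × 0.9279^(2/3) × 0.0030^(1/2) = 36.32 m³/s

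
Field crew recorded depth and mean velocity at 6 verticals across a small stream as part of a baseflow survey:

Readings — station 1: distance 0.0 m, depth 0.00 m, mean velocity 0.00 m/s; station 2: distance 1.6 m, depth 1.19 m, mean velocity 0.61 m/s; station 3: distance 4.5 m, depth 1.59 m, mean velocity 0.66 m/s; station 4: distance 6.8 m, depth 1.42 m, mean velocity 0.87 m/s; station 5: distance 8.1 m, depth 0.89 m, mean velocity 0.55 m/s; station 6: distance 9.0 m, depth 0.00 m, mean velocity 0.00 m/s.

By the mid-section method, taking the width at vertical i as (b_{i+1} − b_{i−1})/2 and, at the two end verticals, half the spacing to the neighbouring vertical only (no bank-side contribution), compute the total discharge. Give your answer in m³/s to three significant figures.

w_2 = (4.5 − 0.0)/2 = 2.25 m; q_2 = 0.61 × 1.19 × 2.25 = 1.633 m³/s
w_3 = (6.8 − 1.6)/2 = 2.6 m; q_3 = 0.66 × 1.59 × 2.6 = 2.728 m³/s
w_4 = (8.1 − 4.5)/2 = 1.8 m; q_4 = 0.87 × 1.42 × 1.8 = 2.224 m³/s
w_5 = (9.0 − 6.8)/2 = 1.1 m; q_5 = 0.55 × 0.89 × 1.1 = 0.5385 m³/s
Stations 1, 6 contribute zero (depth or velocity is 0).
Q = Σ qᵢ = 7.124 m³/s

7.12 m³/s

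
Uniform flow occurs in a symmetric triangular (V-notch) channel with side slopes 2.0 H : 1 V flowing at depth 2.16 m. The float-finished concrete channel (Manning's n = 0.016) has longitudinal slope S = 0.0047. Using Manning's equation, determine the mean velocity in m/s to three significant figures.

A = z·y² = 2.0×2.16² = 9.331 m²
P = 2y√(1+z²) = 2×2.16×√(1+2.0²) = 9.660 m
R = A/P = 9.331/9.660 = 0.9660 m
Q = (1/n)·A·R^(2/3)·S^(1/2) = (1/0.016) × 9.331 × 0.9660^(2/3) × 0.0047^(1/2) = 39.07 m³/s
V = Q/A = 39.07/9.331 = 4.187 m/s

4.19 m/s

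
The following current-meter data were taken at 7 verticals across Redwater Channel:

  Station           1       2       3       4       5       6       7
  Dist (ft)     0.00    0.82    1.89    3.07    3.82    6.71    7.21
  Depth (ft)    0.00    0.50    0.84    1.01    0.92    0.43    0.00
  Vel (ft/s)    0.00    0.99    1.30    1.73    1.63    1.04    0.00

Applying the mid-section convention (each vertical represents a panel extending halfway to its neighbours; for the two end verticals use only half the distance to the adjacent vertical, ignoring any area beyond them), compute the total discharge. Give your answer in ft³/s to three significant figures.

6.87 ft³/s

w_2 = (1.89 − 0.00)/2 = 0.945 ft; q_2 = 0.99 × 0.50 × 0.945 = 0.4678 ft³/s
w_3 = (3.07 − 0.82)/2 = 1.125 ft; q_3 = 1.30 × 0.84 × 1.125 = 1.229 ft³/s
w_4 = (3.82 − 1.89)/2 = 0.965 ft; q_4 = 1.73 × 1.01 × 0.965 = 1.686 ft³/s
w_5 = (6.71 − 3.07)/2 = 1.82 ft; q_5 = 1.63 × 0.92 × 1.82 = 2.729 ft³/s
w_6 = (7.21 − 3.82)/2 = 1.695 ft; q_6 = 1.04 × 0.43 × 1.695 = 0.7580 ft³/s
Stations 1, 7 contribute zero (depth or velocity is 0).
Q = Σ qᵢ = 6.870 ft³/s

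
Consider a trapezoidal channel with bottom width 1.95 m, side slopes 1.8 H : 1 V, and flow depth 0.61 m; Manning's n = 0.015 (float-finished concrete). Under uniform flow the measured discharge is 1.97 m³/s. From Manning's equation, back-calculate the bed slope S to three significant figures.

A = (b + z·y)·y = (1.95 + 1.8×0.61)×0.61 = 1.859 m²
P = b + 2y√(1+z²) = 1.95 + 2×0.61×√(1+1.8²) = 4.462 m
R = A/P = 1.859/4.462 = 0.4167 m
S = (Q·n / (1·A·R^(2/3)))² = (1.97×0.015 / (1×1.859×0.5579))² = 0.0008116

0.000812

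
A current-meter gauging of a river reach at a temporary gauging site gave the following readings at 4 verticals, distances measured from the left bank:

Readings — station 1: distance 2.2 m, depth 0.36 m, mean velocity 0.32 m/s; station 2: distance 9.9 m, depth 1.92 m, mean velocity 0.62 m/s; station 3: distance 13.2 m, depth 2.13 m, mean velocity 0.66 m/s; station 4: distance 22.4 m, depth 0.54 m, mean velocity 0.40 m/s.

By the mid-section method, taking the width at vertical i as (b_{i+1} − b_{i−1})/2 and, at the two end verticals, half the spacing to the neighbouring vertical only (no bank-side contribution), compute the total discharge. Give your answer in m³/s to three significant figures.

w_1 = (9.9 − 2.2)/2 = 3.85 m; q_1 = 0.32 × 0.36 × 3.85 = 0.4435 m³/s
w_2 = (13.2 − 2.2)/2 = 5.5 m; q_2 = 0.62 × 1.92 × 5.5 = 6.547 m³/s
w_3 = (22.4 − 9.9)/2 = 6.25 m; q_3 = 0.66 × 2.13 × 6.25 = 8.786 m³/s
w_4 = (22.4 − 13.2)/2 = 4.6 m; q_4 = 0.40 × 0.54 × 4.6 = 0.9936 m³/s
Q = Σ qᵢ = 16.77 m³/s

16.8 m³/s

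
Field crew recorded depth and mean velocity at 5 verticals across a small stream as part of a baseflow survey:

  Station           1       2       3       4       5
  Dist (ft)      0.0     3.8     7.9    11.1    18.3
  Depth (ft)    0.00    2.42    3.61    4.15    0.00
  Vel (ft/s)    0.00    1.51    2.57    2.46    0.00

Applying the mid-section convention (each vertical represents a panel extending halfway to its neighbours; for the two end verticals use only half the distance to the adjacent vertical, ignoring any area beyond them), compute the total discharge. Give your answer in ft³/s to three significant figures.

w_2 = (7.9 − 0.0)/2 = 3.95 ft; q_2 = 1.51 × 2.42 × 3.95 = 14.43 ft³/s
w_3 = (11.1 − 3.8)/2 = 3.65 ft; q_3 = 2.57 × 3.61 × 3.65 = 33.86 ft³/s
w_4 = (18.3 − 7.9)/2 = 5.2 ft; q_4 = 2.46 × 4.15 × 5.2 = 53.09 ft³/s
Stations 1, 5 contribute zero (depth or velocity is 0).
Q = Σ qᵢ = 101.4 ft³/s

101 ft³/s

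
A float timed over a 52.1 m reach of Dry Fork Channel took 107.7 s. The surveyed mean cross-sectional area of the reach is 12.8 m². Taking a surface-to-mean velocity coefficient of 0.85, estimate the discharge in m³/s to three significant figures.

v_surface = L / t̄ = 52.1 / 107.7 = 0.4838 m/s
v_mean = 0.85 × 0.4838 = 0.4112 m/s
Q = A × v_mean = 12.8 × 0.4112 = 5.263 m³/s

5.26 m³/s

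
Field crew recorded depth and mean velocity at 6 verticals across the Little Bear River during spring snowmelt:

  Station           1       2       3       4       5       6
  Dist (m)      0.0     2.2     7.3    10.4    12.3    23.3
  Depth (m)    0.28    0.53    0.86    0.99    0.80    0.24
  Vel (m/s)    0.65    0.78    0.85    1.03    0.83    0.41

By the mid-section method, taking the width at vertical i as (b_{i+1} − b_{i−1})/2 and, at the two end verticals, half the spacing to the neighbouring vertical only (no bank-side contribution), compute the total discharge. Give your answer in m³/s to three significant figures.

12.1 m³/s

w_1 = (2.2 − 0.0)/2 = 1.1 m; q_1 = 0.65 × 0.28 × 1.1 = 0.2002 m³/s
w_2 = (7.3 − 0.0)/2 = 3.65 m; q_2 = 0.78 × 0.53 × 3.65 = 1.509 m³/s
w_3 = (10.4 − 2.2)/2 = 4.1 m; q_3 = 0.85 × 0.86 × 4.1 = 2.997 m³/s
w_4 = (12.3 − 7.3)/2 = 2.5 m; q_4 = 1.03 × 0.99 × 2.5 = 2.549 m³/s
w_5 = (23.3 − 10.4)/2 = 6.45 m; q_5 = 0.83 × 0.80 × 6.45 = 4.283 m³/s
w_6 = (23.3 − 12.3)/2 = 5.5 m; q_6 = 0.41 × 0.24 × 5.5 = 0.5412 m³/s
Q = Σ qᵢ = 12.08 m³/s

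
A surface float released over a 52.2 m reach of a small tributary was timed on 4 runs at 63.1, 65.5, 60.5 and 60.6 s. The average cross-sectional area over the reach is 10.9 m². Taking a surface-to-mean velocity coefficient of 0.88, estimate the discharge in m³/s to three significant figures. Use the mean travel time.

8.02 m³/s

t̄ = (63.1 + 65.5 + 60.5 + 60.6) / 4 = 62.425 s
v_surface = L / t̄ = 52.2 / 62.425 = 0.8362 m/s
v_mean = 0.88 × 0.8362 = 0.7359 m/s
Q = A × v_mean = 10.9 × 0.7359 = 8.021 m³/s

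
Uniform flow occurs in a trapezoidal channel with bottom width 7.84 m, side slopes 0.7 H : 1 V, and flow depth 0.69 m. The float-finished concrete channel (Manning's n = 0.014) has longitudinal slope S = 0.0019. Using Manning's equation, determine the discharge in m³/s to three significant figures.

12.8 m³/s

A = (b + z·y)·y = (7.84 + 0.7×0.69)×0.69 = 5.743 m²
P = b + 2y√(1+z²) = 7.84 + 2×0.69×√(1+0.7²) = 9.525 m
R = A/P = 5.743/9.525 = 0.6030 m
Q = (1/n)·A·R^(2/3)·S^(1/2) = (1/0.014) × 5.743 × 0.6030^(2/3) × 0.0019^(1/2) = 12.76 m³/s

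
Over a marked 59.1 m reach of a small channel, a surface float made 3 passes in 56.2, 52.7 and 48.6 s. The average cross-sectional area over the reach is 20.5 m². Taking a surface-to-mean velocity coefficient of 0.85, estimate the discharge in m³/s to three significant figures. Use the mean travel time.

19.6 m³/s

t̄ = (56.2 + 52.7 + 48.6) / 3 = 52.5 s
v_surface = L / t̄ = 59.1 / 52.5 = 1.126 m/s
v_mean = 0.85 × 1.126 = 0.9569 m/s
Q = A × v_mean = 20.5 × 0.9569 = 19.62 m³/s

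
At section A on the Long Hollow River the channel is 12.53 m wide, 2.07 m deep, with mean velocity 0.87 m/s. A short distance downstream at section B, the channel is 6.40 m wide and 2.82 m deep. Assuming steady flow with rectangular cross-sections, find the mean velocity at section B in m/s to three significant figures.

1.25 m/s

Q = A₁V₁ = (12.53×2.07) × 0.87 = 22.57 m³/s
A₂ = 6.40 × 2.82 = 18.05 m²
V₂ = Q/A₂ = 22.57/18.05 = 1.250 m/s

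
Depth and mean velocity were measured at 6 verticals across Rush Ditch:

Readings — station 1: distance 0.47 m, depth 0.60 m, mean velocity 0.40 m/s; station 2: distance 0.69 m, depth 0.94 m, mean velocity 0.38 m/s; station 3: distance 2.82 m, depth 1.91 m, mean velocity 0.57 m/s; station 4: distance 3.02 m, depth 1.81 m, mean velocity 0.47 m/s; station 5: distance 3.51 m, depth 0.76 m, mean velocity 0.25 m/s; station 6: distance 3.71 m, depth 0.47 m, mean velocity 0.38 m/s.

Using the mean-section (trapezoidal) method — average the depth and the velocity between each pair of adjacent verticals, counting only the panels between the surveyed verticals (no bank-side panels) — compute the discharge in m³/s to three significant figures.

1.97 m³/s

Panel 1-2: Δb = 0.22 m, d̄ = (0.60+0.94)/2 = 0.77, v̄ = (0.40+0.38)/2 = 0.39 → q = 0.22×0.77×0.39 = 0.06607 m³/s
Panel 2-3: Δb = 2.13 m, d̄ = (0.94+1.91)/2 = 1.425, v̄ = (0.38+0.57)/2 = 0.475 → q = 2.13×1.425×0.475 = 1.442 m³/s
Panel 3-4: Δb = 0.2 m, d̄ = (1.91+1.81)/2 = 1.86, v̄ = (0.57+0.47)/2 = 0.52 → q = 0.2×1.86×0.52 = 0.1934 m³/s
Panel 4-5: Δb = 0.49 m, d̄ = (1.81+0.76)/2 = 1.285, v̄ = (0.47+0.25)/2 = 0.36 → q = 0.49×1.285×0.36 = 0.2267 m³/s
Panel 5-6: Δb = 0.2 m, d̄ = (0.76+0.47)/2 = 0.615, v̄ = (0.25+0.38)/2 = 0.315 → q = 0.2×0.615×0.315 = 0.03875 m³/s
Q = Σ q = 1.967 m³/s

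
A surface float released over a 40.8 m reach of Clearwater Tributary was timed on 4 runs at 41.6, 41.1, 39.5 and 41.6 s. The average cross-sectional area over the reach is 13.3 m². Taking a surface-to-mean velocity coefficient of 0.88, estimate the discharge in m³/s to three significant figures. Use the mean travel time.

t̄ = (41.6 + 41.1 + 39.5 + 41.6) / 4 = 40.95 s
v_surface = L / t̄ = 40.8 / 40.95 = 0.9963 m/s
v_mean = 0.88 × 0.9963 = 0.8768 m/s
Q = A × v_mean = 13.3 × 0.8768 = 11.66 m³/s

11.7 m³/s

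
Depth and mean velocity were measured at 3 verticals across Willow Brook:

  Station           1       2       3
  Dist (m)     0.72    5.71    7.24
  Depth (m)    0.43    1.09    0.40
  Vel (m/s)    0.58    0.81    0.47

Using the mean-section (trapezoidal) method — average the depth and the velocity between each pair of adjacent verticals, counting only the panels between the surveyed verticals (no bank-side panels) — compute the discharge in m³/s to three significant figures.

3.37 m³/s

Panel 1-2: Δb = 4.99 m, d̄ = (0.43+1.09)/2 = 0.76, v̄ = (0.58+0.81)/2 = 0.695 → q = 4.99×0.76×0.695 = 2.636 m³/s
Panel 2-3: Δb = 1.53 m, d̄ = (1.09+0.40)/2 = 0.745, v̄ = (0.81+0.47)/2 = 0.64 → q = 1.53×0.745×0.64 = 0.7295 m³/s
Q = Σ q = 3.365 m³/s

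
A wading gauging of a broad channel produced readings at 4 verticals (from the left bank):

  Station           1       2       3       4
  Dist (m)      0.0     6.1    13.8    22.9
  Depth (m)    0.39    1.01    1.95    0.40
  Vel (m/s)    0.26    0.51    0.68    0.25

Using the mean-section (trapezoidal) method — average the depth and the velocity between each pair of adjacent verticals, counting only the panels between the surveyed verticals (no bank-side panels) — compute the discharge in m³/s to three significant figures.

13.4 m³/s

Panel 1-2: Δb = 6.1 m, d̄ = (0.39+1.01)/2 = 0.7, v̄ = (0.26+0.51)/2 = 0.385 → q = 6.1×0.7×0.385 = 1.644 m³/s
Panel 2-3: Δb = 7.7 m, d̄ = (1.01+1.95)/2 = 1.48, v̄ = (0.51+0.68)/2 = 0.595 → q = 7.7×1.48×0.595 = 6.781 m³/s
Panel 3-4: Δb = 9.1 m, d̄ = (1.95+0.40)/2 = 1.175, v̄ = (0.68+0.25)/2 = 0.465 → q = 9.1×1.175×0.465 = 4.972 m³/s
Q = Σ q = 13.40 m³/s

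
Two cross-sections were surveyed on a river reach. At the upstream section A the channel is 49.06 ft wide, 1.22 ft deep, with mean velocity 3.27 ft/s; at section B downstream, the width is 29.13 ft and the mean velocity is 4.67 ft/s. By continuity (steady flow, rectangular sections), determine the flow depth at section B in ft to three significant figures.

1.44 ft

Q = A₁V₁ = (49.06×1.22) × 3.27 = 195.7 ft³/s
d₂ = Q/(b₂ V₂) = 195.7/(29.13×4.67) = 1.439 ft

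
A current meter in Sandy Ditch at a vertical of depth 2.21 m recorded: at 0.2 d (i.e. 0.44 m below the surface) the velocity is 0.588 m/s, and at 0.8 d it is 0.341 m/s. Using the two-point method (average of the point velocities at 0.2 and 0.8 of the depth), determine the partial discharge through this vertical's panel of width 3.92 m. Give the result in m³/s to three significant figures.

4.02 m³/s

v̄ = (0.588 + 0.341) / 2 = 0.4645 m/s
q = v̄ × d × w = 0.4645 × 2.21 × 3.92 = 4.024 m³/s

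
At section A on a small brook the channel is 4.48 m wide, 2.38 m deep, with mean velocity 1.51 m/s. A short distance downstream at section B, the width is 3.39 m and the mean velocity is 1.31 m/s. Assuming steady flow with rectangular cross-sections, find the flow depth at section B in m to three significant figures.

3.63 m

Q = A₁V₁ = (4.48×2.38) × 1.51 = 16.10 m³/s
d₂ = Q/(b₂ V₂) = 16.10/(3.39×1.31) = 3.625 m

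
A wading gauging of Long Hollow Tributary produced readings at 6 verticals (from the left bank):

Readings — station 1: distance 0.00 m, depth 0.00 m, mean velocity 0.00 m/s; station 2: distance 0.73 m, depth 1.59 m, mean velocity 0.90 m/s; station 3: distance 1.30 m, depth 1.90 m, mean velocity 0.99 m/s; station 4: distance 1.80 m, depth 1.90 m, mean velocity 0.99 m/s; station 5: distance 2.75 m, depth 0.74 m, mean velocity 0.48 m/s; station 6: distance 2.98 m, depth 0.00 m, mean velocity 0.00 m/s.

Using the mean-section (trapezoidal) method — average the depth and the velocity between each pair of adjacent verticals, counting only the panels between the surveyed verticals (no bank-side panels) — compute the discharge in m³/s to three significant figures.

3.08 m³/s

Panel 1-2: Δb = 0.73 m, d̄ = (0.00+1.59)/2 = 0.795, v̄ = (0.00+0.90)/2 = 0.45 → q = 0.73×0.795×0.45 = 0.2612 m³/s
Panel 2-3: Δb = 0.57 m, d̄ = (1.59+1.90)/2 = 1.745, v̄ = (0.90+0.99)/2 = 0.945 → q = 0.57×1.745×0.945 = 0.9399 m³/s
Panel 3-4: Δb = 0.5 m, d̄ = (1.90+1.90)/2 = 1.9, v̄ = (0.99+0.99)/2 = 0.99 → q = 0.5×1.9×0.99 = 0.9405 m³/s
Panel 4-5: Δb = 0.95 m, d̄ = (1.90+0.74)/2 = 1.32, v̄ = (0.99+0.48)/2 = 0.735 → q = 0.95×1.32×0.735 = 0.9217 m³/s
Panel 5-6: Δb = 0.23 m, d̄ = (0.74+0.00)/2 = 0.37, v̄ = (0.48+0.00)/2 = 0.24 → q = 0.23×0.37×0.24 = 0.02042 m³/s
Q = Σ q = 3.084 m³/s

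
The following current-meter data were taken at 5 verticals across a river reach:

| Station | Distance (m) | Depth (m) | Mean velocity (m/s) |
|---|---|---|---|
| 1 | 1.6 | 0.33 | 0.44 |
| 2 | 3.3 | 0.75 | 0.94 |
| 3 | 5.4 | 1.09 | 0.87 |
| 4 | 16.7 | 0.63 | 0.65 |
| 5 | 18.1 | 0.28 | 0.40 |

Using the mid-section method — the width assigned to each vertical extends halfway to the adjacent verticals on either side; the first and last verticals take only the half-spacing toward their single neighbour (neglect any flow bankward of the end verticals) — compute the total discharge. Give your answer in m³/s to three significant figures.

10.5 m³/s

w_1 = (3.3 − 1.6)/2 = 0.85 m; q_1 = 0.44 × 0.33 × 0.85 = 0.1234 m³/s
w_2 = (5.4 − 1.6)/2 = 1.9 m; q_2 = 0.94 × 0.75 × 1.9 = 1.340 m³/s
w_3 = (16.7 − 3.3)/2 = 6.7 m; q_3 = 0.87 × 1.09 × 6.7 = 6.354 m³/s
w_4 = (18.1 − 5.4)/2 = 6.35 m; q_4 = 0.65 × 0.63 × 6.35 = 2.600 m³/s
w_5 = (18.1 − 16.7)/2 = 0.7 m; q_5 = 0.40 × 0.28 × 0.7 = 0.07840 m³/s
Q = Σ qᵢ = 10.50 m³/s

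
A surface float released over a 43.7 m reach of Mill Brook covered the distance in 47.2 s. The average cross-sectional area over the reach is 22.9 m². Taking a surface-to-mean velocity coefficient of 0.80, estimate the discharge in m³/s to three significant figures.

v_surface = L / t̄ = 43.7 / 47.2 = 0.9258 m/s
v_mean = 0.80 × 0.9258 = 0.7407 m/s
Q = A × v_mean = 22.9 × 0.7407 = 16.96 m³/s

17.0 m³/s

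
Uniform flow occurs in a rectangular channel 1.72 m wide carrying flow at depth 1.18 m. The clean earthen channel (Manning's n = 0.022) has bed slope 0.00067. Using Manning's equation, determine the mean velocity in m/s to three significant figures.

A = b·y = 1.72 × 1.18 = 2.030 m²
P = b + 2y = 1.72 + 2×1.18 = 4.080 m
R = A/P = 2.030/4.080 = 0.4975 m
Q = (1/n)·A·R^(2/3)·S^(1/2) = (1/0.022) × 2.030 × 0.4975^(2/3) × 0.00067^(1/2) = 1.499 m³/s
V = Q/A = 1.499/2.030 = 0.7387 m/s

0.739 m/s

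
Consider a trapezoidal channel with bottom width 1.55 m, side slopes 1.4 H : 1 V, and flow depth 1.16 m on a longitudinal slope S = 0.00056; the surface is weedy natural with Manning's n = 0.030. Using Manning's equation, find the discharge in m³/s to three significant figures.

2.21 m³/s

A = (b + z·y)·y = (1.55 + 1.4×1.16)×1.16 = 3.682 m²
P = b + 2y√(1+z²) = 1.55 + 2×1.16×√(1+1.4²) = 5.541 m
R = A/P = 3.682/5.541 = 0.6644 m
Q = (1/n)·A·R^(2/3)·S^(1/2) = (1/0.030) × 3.682 × 0.6644^(2/3) × 0.00056^(1/2) = 2.211 m³/s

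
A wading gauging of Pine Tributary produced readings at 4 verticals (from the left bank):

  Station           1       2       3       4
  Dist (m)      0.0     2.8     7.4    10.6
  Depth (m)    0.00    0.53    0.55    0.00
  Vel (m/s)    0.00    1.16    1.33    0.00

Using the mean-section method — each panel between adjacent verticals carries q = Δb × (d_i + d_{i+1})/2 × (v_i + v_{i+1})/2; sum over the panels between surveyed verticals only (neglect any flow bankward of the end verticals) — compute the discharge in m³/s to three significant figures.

4.11 m³/s

Panel 1-2: Δb = 2.8 m, d̄ = (0.00+0.53)/2 = 0.265, v̄ = (0.00+1.16)/2 = 0.58 → q = 2.8×0.265×0.58 = 0.4304 m³/s
Panel 2-3: Δb = 4.6 m, d̄ = (0.53+0.55)/2 = 0.54, v̄ = (1.16+1.33)/2 = 1.245 → q = 4.6×0.54×1.245 = 3.093 m³/s
Panel 3-4: Δb = 3.2 m, d̄ = (0.55+0.00)/2 = 0.275, v̄ = (1.33+0.00)/2 = 0.665 → q = 3.2×0.275×0.665 = 0.5852 m³/s
Q = Σ q = 4.108 m³/s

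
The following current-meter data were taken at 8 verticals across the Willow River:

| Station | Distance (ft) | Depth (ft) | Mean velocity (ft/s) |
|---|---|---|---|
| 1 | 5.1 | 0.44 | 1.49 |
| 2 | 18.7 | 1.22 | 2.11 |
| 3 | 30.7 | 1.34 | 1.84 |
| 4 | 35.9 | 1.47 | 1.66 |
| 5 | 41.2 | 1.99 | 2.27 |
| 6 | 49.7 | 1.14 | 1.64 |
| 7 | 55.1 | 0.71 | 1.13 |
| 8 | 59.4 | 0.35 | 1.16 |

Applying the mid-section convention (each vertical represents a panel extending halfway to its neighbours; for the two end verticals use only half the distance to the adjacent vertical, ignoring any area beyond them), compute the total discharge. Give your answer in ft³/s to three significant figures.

120 ft³/s

w_1 = (18.7 − 5.1)/2 = 6.8 ft; q_1 = 1.49 × 0.44 × 6.8 = 4.458 ft³/s
w_2 = (30.7 − 5.1)/2 = 12.8 ft; q_2 = 2.11 × 1.22 × 12.8 = 32.95 ft³/s
w_3 = (35.9 − 18.7)/2 = 8.6 ft; q_3 = 1.84 × 1.34 × 8.6 = 21.20 ft³/s
w_4 = (41.2 − 30.7)/2 = 5.25 ft; q_4 = 1.66 × 1.47 × 5.25 = 12.81 ft³/s
w_5 = (49.7 − 35.9)/2 = 6.9 ft; q_5 = 2.27 × 1.99 × 6.9 = 31.17 ft³/s
w_6 = (55.1 − 41.2)/2 = 6.95 ft; q_6 = 1.64 × 1.14 × 6.95 = 12.99 ft³/s
w_7 = (59.4 − 49.7)/2 = 4.85 ft; q_7 = 1.13 × 0.71 × 4.85 = 3.891 ft³/s
w_8 = (59.4 − 55.1)/2 = 2.15 ft; q_8 = 1.16 × 0.35 × 2.15 = 0.8729 ft³/s
Q = Σ qᵢ = 120.4 ft³/s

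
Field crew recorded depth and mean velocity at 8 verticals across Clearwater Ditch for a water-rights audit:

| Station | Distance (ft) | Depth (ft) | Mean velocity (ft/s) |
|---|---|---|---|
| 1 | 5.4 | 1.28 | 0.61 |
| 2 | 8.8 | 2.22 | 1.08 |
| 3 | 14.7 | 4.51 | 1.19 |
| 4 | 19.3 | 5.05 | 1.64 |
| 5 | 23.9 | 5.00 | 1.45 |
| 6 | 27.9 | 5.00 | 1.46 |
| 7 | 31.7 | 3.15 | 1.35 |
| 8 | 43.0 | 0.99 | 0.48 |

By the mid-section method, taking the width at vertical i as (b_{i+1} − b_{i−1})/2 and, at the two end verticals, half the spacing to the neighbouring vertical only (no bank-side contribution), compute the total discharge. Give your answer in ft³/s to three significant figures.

w_1 = (8.8 − 5.4)/2 = 1.7 ft; q_1 = 0.61 × 1.28 × 1.7 = 1.327 ft³/s
w_2 = (14.7 − 5.4)/2 = 4.65 ft; q_2 = 1.08 × 2.22 × 4.65 = 11.15 ft³/s
w_3 = (19.3 − 8.8)/2 = 5.25 ft; q_3 = 1.19 × 4.51 × 5.25 = 28.18 ft³/s
w_4 = (23.9 − 14.7)/2 = 4.6 ft; q_4 = 1.64 × 5.05 × 4.6 = 38.10 ft³/s
w_5 = (27.9 − 19.3)/2 = 4.3 ft; q_5 = 1.45 × 5.00 × 4.3 = 31.18 ft³/s
w_6 = (31.7 − 23.9)/2 = 3.9 ft; q_6 = 1.46 × 5.00 × 3.9 = 28.47 ft³/s
w_7 = (43.0 − 27.9)/2 = 7.55 ft; q_7 = 1.35 × 3.15 × 7.55 = 32.11 ft³/s
w_8 = (43.0 − 31.7)/2 = 5.65 ft; q_8 = 0.48 × 0.99 × 5.65 = 2.685 ft³/s
Q = Σ qᵢ = 173.2 ft³/s

173 ft³/s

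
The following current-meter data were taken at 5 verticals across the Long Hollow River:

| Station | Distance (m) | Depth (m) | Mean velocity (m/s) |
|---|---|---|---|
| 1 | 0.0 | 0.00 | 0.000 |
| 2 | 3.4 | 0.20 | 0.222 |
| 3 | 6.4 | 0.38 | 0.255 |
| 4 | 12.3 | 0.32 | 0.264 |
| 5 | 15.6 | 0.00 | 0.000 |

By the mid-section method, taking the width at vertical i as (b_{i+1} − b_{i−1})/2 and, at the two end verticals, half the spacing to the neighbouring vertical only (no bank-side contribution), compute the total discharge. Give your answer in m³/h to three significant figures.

w_2 = (6.4 − 0.0)/2 = 3.2 m; q_2 = 0.222 × 0.20 × 3.2 = 0.1421 m³/s
w_3 = (12.3 − 3.4)/2 = 4.45 m; q_3 = 0.255 × 0.38 × 4.45 = 0.4312 m³/s
w_4 = (15.6 − 6.4)/2 = 4.6 m; q_4 = 0.264 × 0.32 × 4.6 = 0.3886 m³/s
Stations 1, 5 contribute zero (depth or velocity is 0).
Q = Σ qᵢ = 0.9619 m³/s
= 0.9619 × 3600 = 3463 m³/h

3460 m³/h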